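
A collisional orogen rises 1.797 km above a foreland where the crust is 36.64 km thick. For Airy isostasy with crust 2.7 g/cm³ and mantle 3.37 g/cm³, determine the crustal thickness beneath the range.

Root depth r = h ρ_c / (ρ_m − ρ_c) = 1.797 km × 2.7 / 0.67 = 7.242 km.
Total thickness = T + h + r = 36.64 km + 1.797 km + 7.242 km = 45.7 km.

45.7 km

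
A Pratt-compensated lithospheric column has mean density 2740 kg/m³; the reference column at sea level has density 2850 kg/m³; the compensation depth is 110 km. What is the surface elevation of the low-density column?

4.42 km

ρ_ref D = ρ (D + h) → h = D (ρ_ref − ρ)/ρ.
h = 110 km × (2850 − 2740)/2740 = 4.42 km.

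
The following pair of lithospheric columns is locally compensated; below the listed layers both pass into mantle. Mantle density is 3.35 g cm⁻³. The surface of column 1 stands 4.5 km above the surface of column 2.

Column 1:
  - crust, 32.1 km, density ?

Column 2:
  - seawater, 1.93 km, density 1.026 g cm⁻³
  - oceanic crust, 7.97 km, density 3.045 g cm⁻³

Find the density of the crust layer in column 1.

Take the compensation level at the base of the deeper column (depth z_c below the surface of column 1) and equate Σ ρ_i t_i down to z_c; mantle fills any gap and the z_c terms cancel.
Column 1: 32.1×ρ + (z_c − 32.1)×3.35
Column 2: 4.5×0 + 1.93×1.026 + 7.97×3.045 + (z_c − 4.5 − 9.9)×3.35
The z_c×3.35 term appears on both sides and cancels. Collect the known terms of each column as K = Σ(ρt)_known − 3.35 × (depth of known layers): K_1 = 0 − 3.35×32.1 = −107.535; K_2 = 26.24883 − 3.35×(4.5 + 9.9) = −21.99117.
Balance: K_1 + 32.1×ρ = K_2, so ρ = (K_2 − K_1)/32.1 = 85.5438/32.1 = 2.66 g cm⁻³.

2.66 g cm⁻³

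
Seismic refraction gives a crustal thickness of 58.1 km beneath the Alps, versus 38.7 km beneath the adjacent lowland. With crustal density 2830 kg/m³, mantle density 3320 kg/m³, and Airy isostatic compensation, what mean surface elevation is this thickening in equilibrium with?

Excess crust Δ = 58.1 km − 38.7 km = 19.4 km, split between elevation h and root r with h + r = Δ.
Airy balance ρ_c h = (ρ_m − ρ_c) r gives r = h ρ_c/(ρ_m − ρ_c), so h (1 + ρ_c/(ρ_m − ρ_c)) = Δ, i.e. h = Δ (ρ_m − ρ_c)/ρ_m.
h = 19.4 km × 490/3320 = 2.86 km.

2.86 km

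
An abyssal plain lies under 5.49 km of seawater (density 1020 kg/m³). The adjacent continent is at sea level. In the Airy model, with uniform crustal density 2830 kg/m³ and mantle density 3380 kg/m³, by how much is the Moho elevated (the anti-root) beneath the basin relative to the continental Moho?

18.1 km

For local isostatic compensation: replacing crust with seawater at the top is compensated by replacing crust with mantle at the base: d (ρ_c − ρ_w) = a (ρ_m − ρ_c).
a = d (ρ_c − ρ_w)/(ρ_m − ρ_c) = 5.49 km × 1810/550 = 18.1 km.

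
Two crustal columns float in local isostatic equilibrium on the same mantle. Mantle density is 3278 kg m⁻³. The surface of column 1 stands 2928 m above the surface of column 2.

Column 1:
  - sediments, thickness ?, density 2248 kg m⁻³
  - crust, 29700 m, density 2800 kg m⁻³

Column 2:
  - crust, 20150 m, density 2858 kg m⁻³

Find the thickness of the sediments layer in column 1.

3750 m

Take the compensation level at the base of the deeper column (depth z_c below the surface of column 1) and equate Σ ρ_i t_i down to z_c; mantle fills any gap and the z_c terms cancel.
Column 1: x×2248 + 29700×2800 + (z_c − 29700 − x)×3278
Column 2: 2928×0 + 20150×2858 + (z_c − 2928 − 20150)×3278
The z_c×3278 term appears on both sides and cancels. Collect the known terms of each column as K = Σ(ρt)_known − 3278 × (depth of known layers): K_1 = 83160000 − 3278×29700 = −14196600; K_2 = 57588700 − 3278×(2928 + 20150) = −18060984.
Balance: K_1 − x×(3278 − 2248) = K_2, so x = (K_1 − K_2)/(3278 − 2248) = 3864380/1030 = 3750 m.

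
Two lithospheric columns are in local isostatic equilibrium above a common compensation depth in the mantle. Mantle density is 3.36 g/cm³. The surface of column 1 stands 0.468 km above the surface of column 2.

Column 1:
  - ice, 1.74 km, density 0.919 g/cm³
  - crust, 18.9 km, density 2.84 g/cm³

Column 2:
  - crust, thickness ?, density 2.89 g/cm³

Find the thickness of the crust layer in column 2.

Take the compensation level at the base of the deeper column (depth z_c below the surface of column 1) and equate Σ ρ_i t_i down to z_c; mantle fills any gap and the z_c terms cancel.
Column 1: 1.74×0.919 + 18.9×2.84 + (z_c − 20.64)×3.36
Column 2: 0.468×0 + x×2.89 + (z_c − 0.468 − 0 − x)×3.36
The z_c×3.36 term appears on both sides and cancels. Collect the known terms of each column as K = Σ(ρt)_known − 3.36 × (depth of known layers): K_1 = 55.27506 − 3.36×20.64 = −14.07534; K_2 = 0 − 3.36×(0.468 + 0) = −1.57248.
Balance: K_1 = K_2 − x×(3.36 − 2.89), so x = (K_2 − K_1)/(3.36 − 2.89) = 12.5029/0.47 = 26.6 km.

26.6 km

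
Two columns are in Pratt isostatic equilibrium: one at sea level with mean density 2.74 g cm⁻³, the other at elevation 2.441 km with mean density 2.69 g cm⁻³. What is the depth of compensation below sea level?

131 km

ρ_ref D = ρ (D + h) → D (ρ_ref − ρ) = ρ h.
D = ρ h/(ρ_ref − ρ) = 2.69 × 2.441 km/(2.74 − 2.69) = 131 km.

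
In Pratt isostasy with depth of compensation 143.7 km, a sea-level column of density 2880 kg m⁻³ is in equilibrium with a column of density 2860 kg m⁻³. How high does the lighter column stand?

1 km

ρ_ref D = ρ (D + h) → h = D (ρ_ref − ρ)/ρ.
h = 143.7 km × (2880 − 2860)/2860 = 1 km.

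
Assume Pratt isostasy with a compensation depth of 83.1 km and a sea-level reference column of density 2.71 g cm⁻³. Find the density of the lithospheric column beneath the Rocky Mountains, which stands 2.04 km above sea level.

Pratt balance: ρ_ref D = ρ (D + h).
ρ = ρ_ref D/(D + h) = 2.71 × 83.1 km/(83.1 km + 2.04 km) = 2.65 g cm⁻³.

2.65 g cm⁻³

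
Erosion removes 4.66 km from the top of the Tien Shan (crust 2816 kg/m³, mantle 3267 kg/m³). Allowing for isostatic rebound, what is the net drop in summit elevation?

Rebound u = e ρ_c/ρ_m = 4.66 km × 2816/3267 = 4.017 km.
Net surface drop = e − u = 4.66 km − 4.017 km = e (ρ_m − ρ_c)/ρ_m = 0.643 km.

0.643 km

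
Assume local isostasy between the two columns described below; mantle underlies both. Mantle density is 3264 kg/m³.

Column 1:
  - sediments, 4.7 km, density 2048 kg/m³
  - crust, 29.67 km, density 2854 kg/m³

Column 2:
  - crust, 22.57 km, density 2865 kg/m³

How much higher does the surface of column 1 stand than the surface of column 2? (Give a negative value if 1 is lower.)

For any compensation level in the mantle, the mantle terms cancel and isostasy reduces to e = (Σt_1 − Σt_2) − (Σ(ρt)_1 − Σ(ρt)_2) / ρ_m.
Σt_1 = 34.37 km; Σt_2 = 22.57 km; Σ(ρt)_1 = 94303.78; Σ(ρt)_2 = 64663.05 (in km·kg/m³).
e = (34.37 − 22.57) − (94303.78 − 64663.05) / 3264 = 2.72 km.

2.72 km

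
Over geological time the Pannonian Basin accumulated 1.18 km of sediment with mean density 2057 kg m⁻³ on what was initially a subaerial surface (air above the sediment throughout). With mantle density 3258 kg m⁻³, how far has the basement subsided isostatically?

0.745 km

Subaerial load: s = t ρ_sed / ρ_m = 1.18 km × 2057/3258 = 0.745 km.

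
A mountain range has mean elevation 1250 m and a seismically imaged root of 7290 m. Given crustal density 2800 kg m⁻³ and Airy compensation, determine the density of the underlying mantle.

Airy balance: ρ_c h = (ρ_m − ρ_c) r → ρ_m = ρ_c (1 + h/r).
ρ_m = 2800 × (1 + 1250 m/7290 m) = 3280 kg m⁻³.

3280 kg m⁻³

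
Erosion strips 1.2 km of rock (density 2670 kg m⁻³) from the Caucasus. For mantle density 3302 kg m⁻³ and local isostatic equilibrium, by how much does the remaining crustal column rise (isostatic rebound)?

0.97 km

Unloading: uplift u = e ρ_c/ρ_m = 1.2 km × 2670/3302 = 0.97 km.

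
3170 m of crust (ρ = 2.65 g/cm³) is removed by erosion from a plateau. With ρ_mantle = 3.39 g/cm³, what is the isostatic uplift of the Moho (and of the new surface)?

Unloading: uplift u = e ρ_c/ρ_m = 3170 m × 2.65/3.39 = 2480 m.

2480 m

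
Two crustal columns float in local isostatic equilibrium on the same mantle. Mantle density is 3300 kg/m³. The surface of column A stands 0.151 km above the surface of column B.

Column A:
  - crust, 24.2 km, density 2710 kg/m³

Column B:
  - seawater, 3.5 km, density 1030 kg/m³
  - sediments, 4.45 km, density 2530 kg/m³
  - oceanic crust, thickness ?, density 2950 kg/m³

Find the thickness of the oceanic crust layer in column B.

6.88 km

Take the compensation level at the base of the deeper column (depth z_c below the surface of column A) and equate Σ ρ_i t_i down to z_c; mantle fills any gap and the z_c terms cancel.
Column A: 24.2×2710 + (z_c − 24.2)×3300
Column B: 0.151×0 + 3.5×1030 + 4.45×2530 + x×2950 + (z_c − 0.151 − 7.95 − x)×3300
The z_c×3300 term appears on both sides and cancels. Collect the known terms of each column as K = Σ(ρt)_known − 3300 × (depth of known layers): K_A = 65582 − 3300×24.2 = −14278; K_B = 14863.5 − 3300×(0.151 + 7.95) = −11869.8.
Balance: K_A = K_B − x×(3300 − 2950), so x = (K_B − K_A)/(3300 − 2950) = 2408.2/350 = 6.88 km.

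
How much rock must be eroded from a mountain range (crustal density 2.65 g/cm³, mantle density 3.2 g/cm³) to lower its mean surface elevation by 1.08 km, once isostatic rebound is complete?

6.28 km

Net drop Δ = e − u = e − e ρ_c/ρ_m = e (ρ_m − ρ_c)/ρ_m.
e = Δ ρ_m/(ρ_m − ρ_c) = 1.08 km × 3.2/0.55 = 6.28 km.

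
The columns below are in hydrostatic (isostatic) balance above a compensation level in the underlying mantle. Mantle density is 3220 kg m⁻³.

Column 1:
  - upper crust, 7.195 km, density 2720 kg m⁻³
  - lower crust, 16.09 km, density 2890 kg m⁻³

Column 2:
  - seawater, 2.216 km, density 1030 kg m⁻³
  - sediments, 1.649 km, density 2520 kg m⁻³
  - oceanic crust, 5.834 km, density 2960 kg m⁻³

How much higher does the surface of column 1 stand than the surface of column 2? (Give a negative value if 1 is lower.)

0.43 km

For any compensation level in the mantle, the mantle terms cancel and isostasy reduces to e = (Σt_1 − Σt_2) − (Σ(ρt)_1 − Σ(ρt)_2) / ρ_m.
Σt_1 = 23.285 km; Σt_2 = 9.699 km; Σ(ρt)_1 = 66070.5; Σ(ρt)_2 = 23706.6 (in km·kg m⁻³).
e = (23.285 − 9.699) − (66070.5 − 23706.6) / 3220 = 0.43 km.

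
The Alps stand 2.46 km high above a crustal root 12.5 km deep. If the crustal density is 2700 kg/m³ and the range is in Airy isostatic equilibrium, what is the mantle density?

Airy balance: ρ_c h = (ρ_m − ρ_c) r → ρ_m = ρ_c (1 + h/r).
ρ_m = 2700 × (1 + 2.46 km/12.5 km) = 3230 kg/m³.

3230 kg/m³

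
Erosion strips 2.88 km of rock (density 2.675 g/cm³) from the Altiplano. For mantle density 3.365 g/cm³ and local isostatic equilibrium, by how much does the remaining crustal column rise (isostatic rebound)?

2.29 km

Unloading: uplift u = e ρ_c/ρ_m = 2.88 km × 2.675/3.365 = 2.29 km.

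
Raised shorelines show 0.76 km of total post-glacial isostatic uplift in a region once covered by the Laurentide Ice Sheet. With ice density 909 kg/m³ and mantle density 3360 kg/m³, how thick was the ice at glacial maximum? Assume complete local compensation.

2.81 km

u = t ρ_ice/ρ_m → t = u ρ_m/ρ_ice = 0.76 km × 3360/909 = 2.81 km.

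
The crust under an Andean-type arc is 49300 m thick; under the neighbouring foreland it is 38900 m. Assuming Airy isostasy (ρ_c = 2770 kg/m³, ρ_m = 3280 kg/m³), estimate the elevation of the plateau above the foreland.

1620 m

Excess crust Δ = 49300 m − 38900 m = 10400 m, split between elevation h and root r with h + r = Δ.
Airy balance ρ_c h = (ρ_m − ρ_c) r gives r = h ρ_c/(ρ_m − ρ_c), so h (1 + ρ_c/(ρ_m − ρ_c)) = Δ, i.e. h = Δ (ρ_m − ρ_c)/ρ_m.
h = 10400 m × 510/3280 = 1620 m.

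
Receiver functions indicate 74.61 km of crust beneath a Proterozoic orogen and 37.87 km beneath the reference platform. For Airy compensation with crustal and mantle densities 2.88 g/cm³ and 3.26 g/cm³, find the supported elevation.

Excess crust Δ = 74.61 km − 37.87 km = 36.74 km, split between elevation h and root r with h + r = Δ.
Airy balance ρ_c h = (ρ_m − ρ_c) r gives r = h ρ_c/(ρ_m − ρ_c), so h (1 + ρ_c/(ρ_m − ρ_c)) = Δ, i.e. h = Δ (ρ_m − ρ_c)/ρ_m.
h = 36.74 km × 0.38/3.26 = 4.28 km.

4.28 km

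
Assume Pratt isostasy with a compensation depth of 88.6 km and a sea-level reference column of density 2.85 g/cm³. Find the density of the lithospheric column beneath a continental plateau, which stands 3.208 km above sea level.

Pratt balance: ρ_ref D = ρ (D + h).
ρ = ρ_ref D/(D + h) = 2.85 × 88.6 km/(88.6 km + 3.208 km) = 2.75 g/cm³.

2.75 g/cm³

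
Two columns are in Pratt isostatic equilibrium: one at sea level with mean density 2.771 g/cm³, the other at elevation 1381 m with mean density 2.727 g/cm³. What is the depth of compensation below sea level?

85600 m

ρ_ref D = ρ (D + h) → D (ρ_ref − ρ) = ρ h.
D = ρ h/(ρ_ref − ρ) = 2.727 × 1381 m/(2.771 − 2.727) = 85600 m.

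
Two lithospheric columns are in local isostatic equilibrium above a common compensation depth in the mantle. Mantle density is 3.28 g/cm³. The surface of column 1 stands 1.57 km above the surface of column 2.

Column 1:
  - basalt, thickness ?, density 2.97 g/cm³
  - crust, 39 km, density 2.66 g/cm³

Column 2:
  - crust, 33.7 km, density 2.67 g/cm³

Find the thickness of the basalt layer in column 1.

4.92 km

Take the compensation level at the base of the deeper column (depth z_c below the surface of column 1) and equate Σ ρ_i t_i down to z_c; mantle fills any gap and the z_c terms cancel.
Column 1: x×2.97 + 39×2.66 + (z_c − 39 − x)×3.28
Column 2: 1.57×0 + 33.7×2.67 + (z_c − 1.57 − 33.7)×3.28
The z_c×3.28 term appears on both sides and cancels. Collect the known terms of each column as K = Σ(ρt)_known − 3.28 × (depth of known layers): K_1 = 103.74 − 3.28×39 = −24.18; K_2 = 89.979 − 3.28×(1.57 + 33.7) = −25.7066.
Balance: K_1 − x×(3.28 − 2.97) = K_2, so x = (K_1 − K_2)/(3.28 − 2.97) = 1.5266/0.31 = 4.92 km.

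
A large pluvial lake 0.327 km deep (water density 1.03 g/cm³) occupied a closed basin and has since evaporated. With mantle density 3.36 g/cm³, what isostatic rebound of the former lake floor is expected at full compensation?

u = d ρ_w/ρ_m = 0.327 km × 1.03/3.36 = 0.1 km.

0.1 km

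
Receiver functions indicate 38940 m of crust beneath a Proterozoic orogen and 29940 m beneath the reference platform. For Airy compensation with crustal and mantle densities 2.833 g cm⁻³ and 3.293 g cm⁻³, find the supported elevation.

1260 m

Excess crust Δ = 38940 m − 29940 m = 9000 m, split between elevation h and root r with h + r = Δ.
Airy balance ρ_c h = (ρ_m − ρ_c) r gives r = h ρ_c/(ρ_m − ρ_c), so h (1 + ρ_c/(ρ_m − ρ_c)) = Δ, i.e. h = Δ (ρ_m − ρ_c)/ρ_m.
h = 9000 m × 0.46/3.293 = 1260 m.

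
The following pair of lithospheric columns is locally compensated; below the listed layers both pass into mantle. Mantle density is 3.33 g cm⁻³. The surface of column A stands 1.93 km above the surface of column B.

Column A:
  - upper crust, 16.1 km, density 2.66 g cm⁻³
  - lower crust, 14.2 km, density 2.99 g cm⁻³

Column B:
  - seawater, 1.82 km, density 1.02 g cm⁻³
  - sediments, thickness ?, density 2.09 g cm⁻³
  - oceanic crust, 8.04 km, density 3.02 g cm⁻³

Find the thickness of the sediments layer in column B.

2.01 km

Take the compensation level at the base of the deeper column (depth z_c below the surface of column A) and equate Σ ρ_i t_i down to z_c; mantle fills any gap and the z_c terms cancel.
Column A: 16.1×2.66 + 14.2×2.99 + (z_c − 30.3)×3.33
Column B: 1.93×0 + 1.82×1.02 + x×2.09 + 8.04×3.02 + (z_c − 1.93 − 9.86 − x)×3.33
The z_c×3.33 term appears on both sides and cancels. Collect the known terms of each column as K = Σ(ρt)_known − 3.33 × (depth of known layers): K_A = 85.284 − 3.33×30.3 = −15.615; K_B = 26.1372 − 3.33×(1.93 + 9.86) = −13.1235.
Balance: K_A = K_B − x×(3.33 − 2.09), so x = (K_B − K_A)/(3.33 − 2.09) = 2.4915/1.24 = 2.01 km.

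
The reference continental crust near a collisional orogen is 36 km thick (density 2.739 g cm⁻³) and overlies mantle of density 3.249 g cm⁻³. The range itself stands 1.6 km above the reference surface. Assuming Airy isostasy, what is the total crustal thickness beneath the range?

Root depth r = h ρ_c / (ρ_m − ρ_c) = 1.6 km × 2.739 / 0.51 = 8.593 km.
Total thickness = T + h + r = 36 km + 1.6 km + 8.593 km = 46.2 km.

46.2 km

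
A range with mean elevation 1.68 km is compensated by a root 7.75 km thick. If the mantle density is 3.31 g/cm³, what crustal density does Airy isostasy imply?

2.72 g/cm³

ρ_c h = (ρ_m − ρ_c) r → ρ_c (h + r) = ρ_m r → ρ_c = ρ_m r / (h + r).
ρ_c = 3.31 × 7.75 km / (1.68 km + 7.75 km) = 2.72 g/cm³.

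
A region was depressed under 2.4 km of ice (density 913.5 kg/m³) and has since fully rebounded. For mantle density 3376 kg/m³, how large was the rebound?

Removing the load lets mantle flow back in; uplift u satisfies ρ_ice t = ρ_m u.
u = t ρ_ice/ρ_m = 2.4 km × 913.5/3376 = 0.649 km.

0.649 km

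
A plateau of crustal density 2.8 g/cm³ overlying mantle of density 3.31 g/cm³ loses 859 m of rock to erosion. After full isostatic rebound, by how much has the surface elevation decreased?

Rebound u = e ρ_c/ρ_m = 859 m × 2.8/3.31 = 726.6 m.
Net surface drop = e − u = 859 m − 726.6 m = e (ρ_m − ρ_c)/ρ_m = 132 m.

132 m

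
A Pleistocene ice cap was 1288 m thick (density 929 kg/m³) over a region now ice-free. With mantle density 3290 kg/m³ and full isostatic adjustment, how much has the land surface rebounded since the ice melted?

Removing the load lets mantle flow back in; uplift u satisfies ρ_ice t = ρ_m u.
u = t ρ_ice/ρ_m = 1288 m × 929/3290 = 364 m.

364 m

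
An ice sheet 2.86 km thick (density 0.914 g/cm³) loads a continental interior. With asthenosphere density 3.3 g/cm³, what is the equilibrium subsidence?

In Airy isostatic equilibrium: the ice load ρ_ice t is balanced by mantle displaced below, ρ_m s.
s = t ρ_ice / ρ_m = 2.86 km × 0.914/3.3 = 0.792 km.

0.792 km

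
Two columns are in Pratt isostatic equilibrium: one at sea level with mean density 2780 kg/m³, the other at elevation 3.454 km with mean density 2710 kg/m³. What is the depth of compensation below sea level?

ρ_ref D = ρ (D + h) → D (ρ_ref − ρ) = ρ h.
D = ρ h/(ρ_ref − ρ) = 2710 × 3.454 km/(2780 − 2710) = 134 km.

134 km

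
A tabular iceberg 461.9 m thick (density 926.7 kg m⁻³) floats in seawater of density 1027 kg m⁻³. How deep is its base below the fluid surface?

Draft d = t ρ_obj/ρ_fluid = 461.9 m × 926.7/1027 = 417 m.

417 m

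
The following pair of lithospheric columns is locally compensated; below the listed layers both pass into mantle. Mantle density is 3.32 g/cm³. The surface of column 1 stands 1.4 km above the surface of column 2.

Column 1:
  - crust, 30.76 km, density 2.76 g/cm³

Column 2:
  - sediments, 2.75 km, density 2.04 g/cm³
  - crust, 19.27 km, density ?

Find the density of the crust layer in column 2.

2.85 g/cm³

Take the compensation level at the base of the deeper column (depth z_c below the surface of column 1) and equate Σ ρ_i t_i down to z_c; mantle fills any gap and the z_c terms cancel.
Column 1: 30.76×2.76 + (z_c − 30.76)×3.32
Column 2: 1.4×0 + 2.75×2.04 + 19.27×ρ + (z_c − 1.4 − 22.02)×3.32
The z_c×3.32 term appears on both sides and cancels. Collect the known terms of each column as K = Σ(ρt)_known − 3.32 × (depth of known layers): K_1 = 84.8976 − 3.32×30.76 = −17.2256; K_2 = 5.61 − 3.32×(1.4 + 22.02) = −72.1444.
Balance: K_1 = K_2 + 19.27×ρ, so ρ = (K_1 − K_2)/19.27 = 54.9188/19.27 = 2.85 g/cm³.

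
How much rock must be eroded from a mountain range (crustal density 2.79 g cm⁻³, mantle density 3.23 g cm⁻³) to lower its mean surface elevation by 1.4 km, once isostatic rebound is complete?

10.3 km

Net drop Δ = e − u = e − e ρ_c/ρ_m = e (ρ_m − ρ_c)/ρ_m.
e = Δ ρ_m/(ρ_m − ρ_c) = 1.4 km × 3.23/0.44 = 10.3 km.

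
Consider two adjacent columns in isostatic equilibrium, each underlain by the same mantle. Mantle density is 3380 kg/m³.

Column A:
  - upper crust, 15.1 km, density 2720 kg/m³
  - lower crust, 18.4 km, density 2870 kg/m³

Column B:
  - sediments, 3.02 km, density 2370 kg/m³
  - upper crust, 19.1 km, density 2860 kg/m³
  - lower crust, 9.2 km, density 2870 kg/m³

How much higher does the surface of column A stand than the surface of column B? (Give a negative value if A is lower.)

0.496 km

For any compensation level in the mantle, the mantle terms cancel and isostasy reduces to e = (Σt_A − Σt_B) − (Σ(ρt)_A − Σ(ρt)_B) / ρ_m.
Σt_A = 33.5 km; Σt_B = 31.32 km; Σ(ρt)_A = 93880; Σ(ρt)_B = 88187.4 (in km·kg/m³).
e = (33.5 − 31.32) − (93880 − 88187.4) / 3380 = 0.496 km.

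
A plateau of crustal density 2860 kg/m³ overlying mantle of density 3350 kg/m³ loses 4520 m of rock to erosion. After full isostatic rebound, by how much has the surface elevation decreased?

661 m

Rebound u = e ρ_c/ρ_m = 4520 m × 2860/3350 = 3859 m.
Net surface drop = e − u = 4520 m − 3859 m = e (ρ_m − ρ_c)/ρ_m = 661 m.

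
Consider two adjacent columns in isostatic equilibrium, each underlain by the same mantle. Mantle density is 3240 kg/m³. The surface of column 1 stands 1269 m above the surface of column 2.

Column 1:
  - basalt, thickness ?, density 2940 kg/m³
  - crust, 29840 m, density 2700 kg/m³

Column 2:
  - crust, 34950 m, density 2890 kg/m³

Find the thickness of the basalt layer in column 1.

768 m

Take the compensation level at the base of the deeper column (depth z_c below the surface of column 1) and equate Σ ρ_i t_i down to z_c; mantle fills any gap and the z_c terms cancel.
Column 1: x×2940 + 29840×2700 + (z_c − 29840 − x)×3240
Column 2: 1269×0 + 34950×2890 + (z_c − 1269 − 34950)×3240
The z_c×3240 term appears on both sides and cancels. Collect the known terms of each column as K = Σ(ρt)_known − 3240 × (depth of known layers): K_1 = 80568000 − 3240×29840 = −16113600; K_2 = 101005500 − 3240×(1269 + 34950) = −16344060.
Balance: K_1 − x×(3240 − 2940) = K_2, so x = (K_1 − K_2)/(3240 − 2940) = 230460/300 = 768 m.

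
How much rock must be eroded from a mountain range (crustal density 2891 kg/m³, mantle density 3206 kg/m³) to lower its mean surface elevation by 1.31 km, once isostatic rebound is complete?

13.3 km

Net drop Δ = e − u = e − e ρ_c/ρ_m = e (ρ_m − ρ_c)/ρ_m.
e = Δ ρ_m/(ρ_m − ρ_c) = 1.31 km × 3206/315 = 13.3 km.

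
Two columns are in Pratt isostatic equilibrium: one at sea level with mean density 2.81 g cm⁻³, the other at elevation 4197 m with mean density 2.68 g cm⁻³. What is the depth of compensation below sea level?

ρ_ref D = ρ (D + h) → D (ρ_ref − ρ) = ρ h.
D = ρ h/(ρ_ref − ρ) = 2.68 × 4197 m/(2.81 − 2.68) = 86500 m.

86500 m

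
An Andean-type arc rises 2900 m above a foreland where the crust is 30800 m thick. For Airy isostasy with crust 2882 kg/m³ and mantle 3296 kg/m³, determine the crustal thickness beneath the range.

53900 m

Root depth r = h ρ_c / (ρ_m − ρ_c) = 2900 m × 2882 / 414 = 20190 m.
Total thickness = T + h + r = 30800 m + 2900 m + 20190 m = 53900 m.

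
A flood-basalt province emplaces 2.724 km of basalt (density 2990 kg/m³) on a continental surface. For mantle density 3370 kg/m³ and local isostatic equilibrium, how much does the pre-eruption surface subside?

Subaerial loading: s = t ρ_load / ρ_m.
s = 2.724 km × 2990/3370 = 2.42 km.

2.42 km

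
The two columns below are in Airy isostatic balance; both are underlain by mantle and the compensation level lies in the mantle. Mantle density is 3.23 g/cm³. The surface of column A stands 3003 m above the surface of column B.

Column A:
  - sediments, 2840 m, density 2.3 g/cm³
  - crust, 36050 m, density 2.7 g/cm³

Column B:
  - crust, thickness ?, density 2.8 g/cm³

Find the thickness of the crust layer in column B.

28000 m

Take the compensation level at the base of the deeper column (depth z_c below the surface of column A) and equate Σ ρ_i t_i down to z_c; mantle fills any gap and the z_c terms cancel.
Column A: 2840×2.3 + 36050×2.7 + (z_c − 38890)×3.23
Column B: 3003×0 + x×2.8 + (z_c − 3003 − 0 − x)×3.23
The z_c×3.23 term appears on both sides and cancels. Collect the known terms of each column as K = Σ(ρt)_known − 3.23 × (depth of known layers): K_A = 103867 − 3.23×38890 = −21747.7; K_B = 0 − 3.23×(3003 + 0) = −9699.69.
Balance: K_A = K_B − x×(3.23 − 2.8), so x = (K_B − K_A)/(3.23 − 2.8) = 12048/0.43 = 28000 m.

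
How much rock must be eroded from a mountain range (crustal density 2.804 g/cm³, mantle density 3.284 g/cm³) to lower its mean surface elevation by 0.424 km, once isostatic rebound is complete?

2.9 km

Net drop Δ = e − u = e − e ρ_c/ρ_m = e (ρ_m − ρ_c)/ρ_m.
e = Δ ρ_m/(ρ_m − ρ_c) = 0.424 km × 3.284/0.48 = 2.9 km.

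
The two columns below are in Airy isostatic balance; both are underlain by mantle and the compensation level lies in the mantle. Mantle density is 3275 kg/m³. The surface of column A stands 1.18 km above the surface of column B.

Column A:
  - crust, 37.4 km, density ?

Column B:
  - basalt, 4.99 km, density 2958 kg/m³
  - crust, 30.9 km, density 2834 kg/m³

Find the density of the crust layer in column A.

2770 kg/m³

Take the compensation level at the base of the deeper column (depth z_c below the surface of column A) and equate Σ ρ_i t_i down to z_c; mantle fills any gap and the z_c terms cancel.
Column A: 37.4×ρ + (z_c − 37.4)×3275
Column B: 1.18×0 + 4.99×2958 + 30.9×2834 + (z_c − 1.18 − 35.89)×3275
The z_c×3275 term appears on both sides and cancels. Collect the known terms of each column as K = Σ(ρt)_known − 3275 × (depth of known layers): K_A = 0 − 3275×37.4 = −122485; K_B = 102331.02 − 3275×(1.18 + 35.89) = −19073.23.
Balance: K_A + 37.4×ρ = K_B, so ρ = (K_B − K_A)/37.4 = 103412/37.4 = 2770 kg/m³.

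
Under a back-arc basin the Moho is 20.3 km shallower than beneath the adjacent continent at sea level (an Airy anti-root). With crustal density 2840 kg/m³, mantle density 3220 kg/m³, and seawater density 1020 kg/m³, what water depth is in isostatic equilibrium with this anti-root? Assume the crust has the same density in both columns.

Replacing a thickness d of crust by seawater at the top must be balanced by replacing crust with mantle at the base: d (ρ_c − ρ_w) = a (ρ_m − ρ_c).
d = a (ρ_m − ρ_c)/(ρ_c − ρ_w) = 20.3 km × 380/1820 = 4.24 km.

4.24 km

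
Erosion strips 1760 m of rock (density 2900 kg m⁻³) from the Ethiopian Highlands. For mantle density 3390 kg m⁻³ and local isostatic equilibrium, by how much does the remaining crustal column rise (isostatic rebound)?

Unloading: uplift u = e ρ_c/ρ_m = 1760 m × 2900/3390 = 1510 m.

1510 m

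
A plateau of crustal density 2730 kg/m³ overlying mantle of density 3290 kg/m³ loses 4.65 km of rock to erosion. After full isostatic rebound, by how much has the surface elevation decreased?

0.791 km

Rebound u = e ρ_c/ρ_m = 4.65 km × 2730/3290 = 3.859 km.
Net surface drop = e − u = 4.65 km − 3.859 km = e (ρ_m − ρ_c)/ρ_m = 0.791 km.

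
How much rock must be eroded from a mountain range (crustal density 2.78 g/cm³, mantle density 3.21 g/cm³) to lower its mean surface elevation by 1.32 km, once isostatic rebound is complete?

Net drop Δ = e − u = e − e ρ_c/ρ_m = e (ρ_m − ρ_c)/ρ_m.
e = Δ ρ_m/(ρ_m − ρ_c) = 1.32 km × 3.21/0.43 = 9.85 km.

9.85 km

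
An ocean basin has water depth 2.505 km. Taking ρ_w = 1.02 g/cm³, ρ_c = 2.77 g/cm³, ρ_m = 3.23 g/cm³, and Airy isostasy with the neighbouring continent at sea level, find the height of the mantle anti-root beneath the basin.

9.53 km

By Archimedes' principle applied to the lithosphere: replacing crust with seawater at the top is compensated by replacing crust with mantle at the base: d (ρ_c − ρ_w) = a (ρ_m − ρ_c).
a = d (ρ_c − ρ_w)/(ρ_m − ρ_c) = 2.505 km × 1.75/0.46 = 9.53 km.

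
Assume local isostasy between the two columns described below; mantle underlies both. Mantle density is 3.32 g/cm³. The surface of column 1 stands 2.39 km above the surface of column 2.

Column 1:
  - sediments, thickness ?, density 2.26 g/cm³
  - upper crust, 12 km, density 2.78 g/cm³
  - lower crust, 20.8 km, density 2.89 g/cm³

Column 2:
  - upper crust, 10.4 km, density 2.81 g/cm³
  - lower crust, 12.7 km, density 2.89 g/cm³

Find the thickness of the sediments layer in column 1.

Take the compensation level at the base of the deeper column (depth z_c below the surface of column 1) and equate Σ ρ_i t_i down to z_c; mantle fills any gap and the z_c terms cancel.
Column 1: x×2.26 + 12×2.78 + 20.8×2.89 + (z_c − 32.8 − x)×3.32
Column 2: 2.39×0 + 10.4×2.81 + 12.7×2.89 + (z_c − 2.39 − 23.1)×3.32
The z_c×3.32 term appears on both sides and cancels. Collect the known terms of each column as K = Σ(ρt)_known − 3.32 × (depth of known layers): K_1 = 93.472 − 3.32×32.8 = −15.424; K_2 = 65.927 − 3.32×(2.39 + 23.1) = −18.6998.
Balance: K_1 − x×(3.32 − 2.26) = K_2, so x = (K_1 − K_2)/(3.32 − 2.26) = 3.2758/1.06 = 3.09 km.

3.09 km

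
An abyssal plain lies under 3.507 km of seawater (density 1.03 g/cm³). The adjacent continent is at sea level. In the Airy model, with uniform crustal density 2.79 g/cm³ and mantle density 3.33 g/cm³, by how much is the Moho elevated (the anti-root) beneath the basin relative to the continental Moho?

In Airy isostatic equilibrium: replacing crust with seawater at the top is compensated by replacing crust with mantle at the base: d (ρ_c − ρ_w) = a (ρ_m − ρ_c).
a = d (ρ_c − ρ_w)/(ρ_m − ρ_c) = 3.507 km × 1.76/0.54 = 11.4 km.

11.4 km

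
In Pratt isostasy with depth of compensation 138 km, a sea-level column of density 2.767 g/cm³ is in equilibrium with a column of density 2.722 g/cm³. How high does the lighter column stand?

2.28 km

ρ_ref D = ρ (D + h) → h = D (ρ_ref − ρ)/ρ.
h = 138 km × (2.767 − 2.722)/2.722 = 2.28 km.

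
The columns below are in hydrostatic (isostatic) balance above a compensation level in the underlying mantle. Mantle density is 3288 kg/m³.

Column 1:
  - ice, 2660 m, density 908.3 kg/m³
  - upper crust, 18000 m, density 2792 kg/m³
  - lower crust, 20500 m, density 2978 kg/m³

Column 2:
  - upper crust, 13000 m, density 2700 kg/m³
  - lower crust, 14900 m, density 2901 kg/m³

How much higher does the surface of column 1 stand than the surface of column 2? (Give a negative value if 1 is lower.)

2490 m

For any compensation level in the mantle, the mantle terms cancel and isostasy reduces to e = (Σt_1 − Σt_2) − (Σ(ρt)_1 − Σ(ρt)_2) / ρ_m.
Σt_1 = 41160 m; Σt_2 = 27900 m; Σ(ρt)_1 = 113721078; Σ(ρt)_2 = 78324900 (in m·kg/m³).
e = (41160 − 27900) − (113721078 − 78324900) / 3288 = 2490 m.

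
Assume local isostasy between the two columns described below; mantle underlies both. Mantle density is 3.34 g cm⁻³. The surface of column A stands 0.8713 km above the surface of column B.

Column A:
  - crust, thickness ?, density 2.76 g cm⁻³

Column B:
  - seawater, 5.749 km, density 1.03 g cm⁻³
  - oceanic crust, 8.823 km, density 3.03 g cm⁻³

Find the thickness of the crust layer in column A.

32.6 km

Take the compensation level at the base of the deeper column (depth z_c below the surface of column A) and equate Σ ρ_i t_i down to z_c; mantle fills any gap and the z_c terms cancel.
Column A: x×2.76 + (z_c − 0 − x)×3.34
Column B: 0.8713×0 + 5.749×1.03 + 8.823×3.03 + (z_c − 0.8713 − 14.572)×3.34
The z_c×3.34 term appears on both sides and cancels. Collect the known terms of each column as K = Σ(ρt)_known − 3.34 × (depth of known layers): K_A = 0 − 3.34×0 = 0; K_B = 32.65516 − 3.34×(0.8713 + 14.572) = −18.925462.
Balance: K_A − x×(3.34 − 2.76) = K_B, so x = (K_A − K_B)/(3.34 − 2.76) = 18.9255/0.58 = 32.6 km.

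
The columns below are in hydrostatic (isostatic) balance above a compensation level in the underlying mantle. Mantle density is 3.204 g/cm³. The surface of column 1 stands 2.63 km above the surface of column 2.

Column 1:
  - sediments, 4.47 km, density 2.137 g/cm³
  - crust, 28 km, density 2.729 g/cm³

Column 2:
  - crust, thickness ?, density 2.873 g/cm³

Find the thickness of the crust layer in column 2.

29.1 km

Take the compensation level at the base of the deeper column (depth z_c below the surface of column 1) and equate Σ ρ_i t_i down to z_c; mantle fills any gap and the z_c terms cancel.
Column 1: 4.47×2.137 + 28×2.729 + (z_c − 32.47)×3.204
Column 2: 2.63×0 + x×2.873 + (z_c − 2.63 − 0 − x)×3.204
The z_c×3.204 term appears on both sides and cancels. Collect the known terms of each column as K = Σ(ρt)_known − 3.204 × (depth of known layers): K_1 = 85.96439 − 3.204×32.47 = −18.06949; K_2 = 0 − 3.204×(2.63 + 0) = −8.42652.
Balance: K_1 = K_2 − x×(3.204 − 2.873), so x = (K_2 − K_1)/(3.204 − 2.873) = 9.64297/0.331 = 29.1 km.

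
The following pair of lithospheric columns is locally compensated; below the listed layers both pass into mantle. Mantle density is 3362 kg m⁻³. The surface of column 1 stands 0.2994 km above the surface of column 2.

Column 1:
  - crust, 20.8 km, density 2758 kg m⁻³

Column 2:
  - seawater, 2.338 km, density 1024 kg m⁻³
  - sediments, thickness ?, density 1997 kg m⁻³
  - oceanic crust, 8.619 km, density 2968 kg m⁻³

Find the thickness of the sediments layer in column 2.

1.97 km

Take the compensation level at the base of the deeper column (depth z_c below the surface of column 1) and equate Σ ρ_i t_i down to z_c; mantle fills any gap and the z_c terms cancel.
Column 1: 20.8×2758 + (z_c − 20.8)×3362
Column 2: 0.2994×0 + 2.338×1024 + x×1997 + 8.619×2968 + (z_c − 0.2994 − 10.957 − x)×3362
The z_c×3362 term appears on both sides and cancels. Collect the known terms of each column as K = Σ(ρt)_known − 3362 × (depth of known layers): K_1 = 57366.4 − 3362×20.8 = −12563.2; K_2 = 27975.304 − 3362×(0.2994 + 10.957) = −9868.7128.
Balance: K_1 = K_2 − x×(3362 − 1997), so x = (K_2 − K_1)/(3362 − 1997) = 2694.49/1365 = 1.97 km.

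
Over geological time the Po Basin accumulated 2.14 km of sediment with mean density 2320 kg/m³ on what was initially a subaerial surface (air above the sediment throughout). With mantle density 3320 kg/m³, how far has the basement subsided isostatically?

Subaerial load: s = t ρ_sed / ρ_m = 2.14 km × 2320/3320 = 1.5 km.

1.5 km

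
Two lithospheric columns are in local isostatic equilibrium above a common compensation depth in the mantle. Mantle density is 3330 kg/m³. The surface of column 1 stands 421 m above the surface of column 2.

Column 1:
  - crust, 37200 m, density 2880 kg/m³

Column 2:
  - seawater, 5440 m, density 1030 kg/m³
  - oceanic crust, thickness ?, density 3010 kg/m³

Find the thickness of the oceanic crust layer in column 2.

8830 m

Take the compensation level at the base of the deeper column (depth z_c below the surface of column 1) and equate Σ ρ_i t_i down to z_c; mantle fills any gap and the z_c terms cancel.
Column 1: 37200×2880 + (z_c − 37200)×3330
Column 2: 421×0 + 5440×1030 + x×3010 + (z_c − 421 − 5440 − x)×3330
The z_c×3330 term appears on both sides and cancels. Collect the known terms of each column as K = Σ(ρt)_known − 3330 × (depth of known layers): K_1 = 107136000 − 3330×37200 = −16740000; K_2 = 5603200 − 3330×(421 + 5440) = −13913930.
Balance: K_1 = K_2 − x×(3330 − 3010), so x = (K_2 − K_1)/(3330 − 3010) = 2826070/320 = 8830 m.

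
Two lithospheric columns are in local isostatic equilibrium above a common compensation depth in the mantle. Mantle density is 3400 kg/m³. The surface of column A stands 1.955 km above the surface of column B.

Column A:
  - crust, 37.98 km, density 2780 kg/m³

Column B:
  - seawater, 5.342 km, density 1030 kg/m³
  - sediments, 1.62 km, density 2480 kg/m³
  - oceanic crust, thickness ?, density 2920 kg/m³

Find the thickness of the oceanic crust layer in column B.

5.73 km

Take the compensation level at the base of the deeper column (depth z_c below the surface of column A) and equate Σ ρ_i t_i down to z_c; mantle fills any gap and the z_c terms cancel.
Column A: 37.98×2780 + (z_c − 37.98)×3400
Column B: 1.955×0 + 5.342×1030 + 1.62×2480 + x×2920 + (z_c − 1.955 − 6.962 − x)×3400
The z_c×3400 term appears on both sides and cancels. Collect the known terms of each column as K = Σ(ρt)_known − 3400 × (depth of known layers): K_A = 105584.4 − 3400×37.98 = −23547.6; K_B = 9519.86 − 3400×(1.955 + 6.962) = −20797.94.
Balance: K_A = K_B − x×(3400 − 2920), so x = (K_B − K_A)/(3400 − 2920) = 2749.66/480 = 5.73 km.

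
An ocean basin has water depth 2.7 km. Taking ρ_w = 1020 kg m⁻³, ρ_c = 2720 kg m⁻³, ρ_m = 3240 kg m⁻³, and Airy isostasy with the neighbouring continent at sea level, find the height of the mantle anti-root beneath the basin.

8.83 km

Equating mass per unit area of the two columns: replacing crust with seawater at the top is compensated by replacing crust with mantle at the base: d (ρ_c − ρ_w) = a (ρ_m − ρ_c).
a = d (ρ_c − ρ_w)/(ρ_m − ρ_c) = 2.7 km × 1700/520 = 8.83 km.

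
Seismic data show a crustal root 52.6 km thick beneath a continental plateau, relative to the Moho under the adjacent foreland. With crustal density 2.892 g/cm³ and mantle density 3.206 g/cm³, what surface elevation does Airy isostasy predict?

In Airy isostatic equilibrium: ρ_c h = (ρ_m − ρ_c) r.
h = r (ρ_m − ρ_c) / ρ_c = 52.6 km × (3.206 − 2.892) / 2.892 = 5.71 km.

5.71 km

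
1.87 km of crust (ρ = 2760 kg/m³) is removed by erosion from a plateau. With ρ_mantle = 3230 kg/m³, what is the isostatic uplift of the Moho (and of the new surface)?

Unloading: uplift u = e ρ_c/ρ_m = 1.87 km × 2760/3230 = 1.6 km.

1.6 km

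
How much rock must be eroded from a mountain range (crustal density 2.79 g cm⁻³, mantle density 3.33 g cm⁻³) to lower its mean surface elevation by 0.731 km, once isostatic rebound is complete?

4.51 km

Net drop Δ = e − u = e − e ρ_c/ρ_m = e (ρ_m − ρ_c)/ρ_m.
e = Δ ρ_m/(ρ_m − ρ_c) = 0.731 km × 3.33/0.54 = 4.51 km.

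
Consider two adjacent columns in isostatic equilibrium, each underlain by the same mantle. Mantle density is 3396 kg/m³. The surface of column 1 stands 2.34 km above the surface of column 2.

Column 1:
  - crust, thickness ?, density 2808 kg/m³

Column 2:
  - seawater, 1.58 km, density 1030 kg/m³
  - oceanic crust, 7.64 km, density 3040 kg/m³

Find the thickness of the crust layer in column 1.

Take the compensation level at the base of the deeper column (depth z_c below the surface of column 1) and equate Σ ρ_i t_i down to z_c; mantle fills any gap and the z_c terms cancel.
Column 1: x×2808 + (z_c − 0 − x)×3396
Column 2: 2.34×0 + 1.58×1030 + 7.64×3040 + (z_c − 2.34 − 9.22)×3396
The z_c×3396 term appears on both sides and cancels. Collect the known terms of each column as K = Σ(ρt)_known − 3396 × (depth of known layers): K_1 = 0 − 3396×0 = 0; K_2 = 24853 − 3396×(2.34 + 9.22) = −14404.76.
Balance: K_1 − x×(3396 − 2808) = K_2, so x = (K_1 − K_2)/(3396 − 2808) = 14404.8/588 = 24.5 km.

24.5 km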